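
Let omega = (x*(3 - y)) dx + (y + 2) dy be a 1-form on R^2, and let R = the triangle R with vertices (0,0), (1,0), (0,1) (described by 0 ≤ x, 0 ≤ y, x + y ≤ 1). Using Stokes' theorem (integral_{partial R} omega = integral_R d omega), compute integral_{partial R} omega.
integral_(partial R) omega = 1/6

Stokes: integral_partial_R omega = integral_R d omega with d omega = (∂Q/∂x - ∂P/∂y) dx ∧ dy.
  ∂Q/∂x = 0
  ∂P/∂y = -x
  integrand = ∂Q/∂x - ∂P/∂y = x.
Integrating over R: integral_0^1 integral_0^{1-x} (x) dy dx = 1/6.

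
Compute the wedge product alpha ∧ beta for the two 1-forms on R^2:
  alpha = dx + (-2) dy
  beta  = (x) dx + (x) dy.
alpha ∧ beta = (3*x) dx ∧ dy

Distribute the wedge, using dx_i ∧ dx_j = -dx_j ∧ dx_i and dx_i ∧ dx_i = 0. For each pair (i, j) with i < j, the coefficient of dx_i ∧ dx_j in alpha ∧ beta is (alpha_i * beta_j - alpha_j * beta_i). Collecting: alpha ∧ beta = (3*x) dx ∧ dy.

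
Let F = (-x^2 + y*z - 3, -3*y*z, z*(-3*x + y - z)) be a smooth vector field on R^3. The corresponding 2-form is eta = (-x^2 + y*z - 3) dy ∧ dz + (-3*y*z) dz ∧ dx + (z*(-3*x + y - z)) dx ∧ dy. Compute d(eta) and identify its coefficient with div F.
d(eta) = (-5*x + y - 5*z) dx ∧ dy ∧ dz; div F = -5*x + y - 5*z

For a 2-form in R^3 of the form above, applying d gives a 3-form with coefficient ∂P/∂x + ∂Q/∂y + ∂R/∂z:
  ∂P/∂x = -2*x
  ∂Q/∂y = -3*z
  ∂R/∂z = -3*x + y - 2*z
Sum = -5*x + y - 5*z, which is exactly div F.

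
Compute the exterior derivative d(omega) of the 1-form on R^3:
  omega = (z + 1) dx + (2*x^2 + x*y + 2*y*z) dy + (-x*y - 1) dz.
d(omega) = (4*x + y) dx ∧ dy + (-y - 1) dx ∧ dz + (-x - 2*y) dy ∧ dz

For a 1-form omega = sum_i f_i dx_i, the exterior derivative is
  d(omega) = sum_{i < j} (∂f_j/∂x_i - ∂f_i/∂x_j) dx_i ∧ dx_j.
  coefficient of dx ∧ dy: ∂f_2/∂x - ∂f_1/∂y = ∂(2*x^2 + x*y + 2*y*z)/∂x - ∂(z + 1)/∂y = 4*x + y
  coefficient of dx ∧ dz: ∂f_3/∂x - ∂f_1/∂z = ∂(-x*y - 1)/∂x - ∂(z + 1)/∂z = -y - 1
  coefficient of dy ∧ dz: ∂f_3/∂y - ∂f_2/∂z = ∂(-x*y - 1)/∂y - ∂(2*x^2 + x*y + 2*y*z)/∂z = -x - 2*y
Assembling: d(omega) = (4*x + y) dx ∧ dy + (-y - 1) dx ∧ dz + (-x - 2*y) dy ∧ dz.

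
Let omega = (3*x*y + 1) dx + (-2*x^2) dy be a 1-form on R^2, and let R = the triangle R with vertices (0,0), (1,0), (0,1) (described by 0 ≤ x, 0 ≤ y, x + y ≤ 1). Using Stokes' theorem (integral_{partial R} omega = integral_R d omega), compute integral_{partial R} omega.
integral_(partial R) omega = -7/6

Stokes: integral_partial_R omega = integral_R d omega with d omega = (∂Q/∂x - ∂P/∂y) dx ∧ dy.
  ∂Q/∂x = -4*x
  ∂P/∂y = 3*x
  integrand = ∂Q/∂x - ∂P/∂y = -7*x.
Integrating over R: integral_0^1 integral_0^{1-x} (-7*x) dy dx = -7/6.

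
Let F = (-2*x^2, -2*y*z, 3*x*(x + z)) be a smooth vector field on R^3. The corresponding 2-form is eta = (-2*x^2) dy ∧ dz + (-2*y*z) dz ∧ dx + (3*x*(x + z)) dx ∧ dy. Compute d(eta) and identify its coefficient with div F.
d(eta) = (-x - 2*z) dx ∧ dy ∧ dz; div F = -x - 2*z

For a 2-form in R^3 of the form above, applying d gives a 3-form with coefficient ∂P/∂x + ∂Q/∂y + ∂R/∂z:
  ∂P/∂x = -4*x
  ∂Q/∂y = -2*z
  ∂R/∂z = 3*x
Sum = -x - 2*z, which is exactly div F.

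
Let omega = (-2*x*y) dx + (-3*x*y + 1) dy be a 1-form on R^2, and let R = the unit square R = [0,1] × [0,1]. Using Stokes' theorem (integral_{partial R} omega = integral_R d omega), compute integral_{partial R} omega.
integral_(partial R) omega = -1/2

Stokes: integral_partial_R omega = integral_R d omega with d omega = (∂Q/∂x - ∂P/∂y) dx ∧ dy.
  ∂Q/∂x = -3*y
  ∂P/∂y = -2*x
  integrand = ∂Q/∂x - ∂P/∂y = 2*x - 3*y.
Integrating over R: integral_0^1 integral_0^1 (2*x - 3*y) dx dy = -1/2.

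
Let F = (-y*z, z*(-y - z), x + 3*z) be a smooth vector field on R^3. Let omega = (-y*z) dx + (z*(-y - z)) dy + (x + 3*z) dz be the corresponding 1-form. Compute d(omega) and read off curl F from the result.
d(omega) = (y + 2*z) dy ∧ dz + (-y - 1) dz ∧ dx + (z) dx ∧ dy; curl F = (y + 2*z, -y - 1, z)

d omega = sum_{i<j} (∂f_j/∂x_i - ∂f_i/∂x_j) dx_i ∧ dx_j. Under the identification (dy ∧ dz, dz ∧ dx, dx ∧ dy) ↔ (e_x, e_y, e_z), the coefficients are exactly the components of curl F. Compute:
  ∂R/∂y - ∂Q/∂z = (0) - (-y - 2*z) = y + 2*z
  ∂P/∂z - ∂R/∂x = (-y) - (1) = -y - 1
  ∂Q/∂x - ∂P/∂y = (0) - (-z) = z.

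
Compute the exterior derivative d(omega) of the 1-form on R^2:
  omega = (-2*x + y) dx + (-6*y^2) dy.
d(omega) = (-1) dx ∧ dy

For a 1-form omega = sum_i f_i dx_i, the exterior derivative is
  d(omega) = sum_{i < j} (∂f_j/∂x_i - ∂f_i/∂x_j) dx_i ∧ dx_j.
  coefficient of dx ∧ dy: ∂f_2/∂x - ∂f_1/∂y = ∂(-6*y^2)/∂x - ∂(-2*x + y)/∂y = -1
Assembling: d(omega) = (-1) dx ∧ dy.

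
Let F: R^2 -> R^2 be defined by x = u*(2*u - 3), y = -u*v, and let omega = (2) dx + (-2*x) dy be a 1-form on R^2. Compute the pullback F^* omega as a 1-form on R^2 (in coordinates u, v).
F^* omega = (4*u^2*v - 6*u*v + 8*u - 6) du + (u^2*(4*u - 6)) dv

Using F^*(f dg) = (f ∘ F) d(g ∘ F), substitute each coordinate x_i by F_i(u, v) in f_i, and replace dx_i by d F_i = (∂F_i/∂u) du + (∂F_i/∂v) dv.
  For the x component: f_1(F) = 2; d F_1 = (4*u - 3) du + (0) dv
  For the y component: f_2(F) = 2*u*(3 - 2*u); d F_2 = (-v) du + (-u) dv
Combining and collecting du, dv coefficients:
  coeff of du: 4*u^2*v - 6*u*v + 8*u - 6
  coeff of dv: u^2*(4*u - 6)
F^* omega = (4*u^2*v - 6*u*v + 8*u - 6) du + (u^2*(4*u - 6)) dv.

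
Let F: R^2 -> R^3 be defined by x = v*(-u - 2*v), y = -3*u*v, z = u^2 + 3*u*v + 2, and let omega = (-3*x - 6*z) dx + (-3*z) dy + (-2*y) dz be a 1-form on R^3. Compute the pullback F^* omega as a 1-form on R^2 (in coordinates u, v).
F^* omega = (3*v*(9*u^2 + 20*u*v - 2*v^2 + 10)) du + (15*u^3 + 84*u^2*v + 54*u*v^2 + 30*u - 24*v^3 + 48*v) dv

Using F^*(f dg) = (f ∘ F) d(g ∘ F), substitute each coordinate x_i by F_i(u, v) in f_i, and replace dx_i by d F_i = (∂F_i/∂u) du + (∂F_i/∂v) dv.
  For the x component: f_1(F) = -6*u^2 - 15*u*v + 6*v^2 - 12; d F_1 = (-v) du + (-u - 4*v) dv
  For the y component: f_2(F) = -3*u^2 - 9*u*v - 6; d F_2 = (-3*v) du + (-3*u) dv
  For the z component: f_3(F) = 6*u*v; d F_3 = (2*u + 3*v) du + (3*u) dv
Combining and collecting du, dv coefficients:
  coeff of du: 3*v*(9*u^2 + 20*u*v - 2*v^2 + 10)
  coeff of dv: 15*u^3 + 84*u^2*v + 54*u*v^2 + 30*u - 24*v^3 + 48*v
F^* omega = (3*v*(9*u^2 + 20*u*v - 2*v^2 + 10)) du + (15*u^3 + 84*u^2*v + 54*u*v^2 + 30*u - 24*v^3 + 48*v) dv.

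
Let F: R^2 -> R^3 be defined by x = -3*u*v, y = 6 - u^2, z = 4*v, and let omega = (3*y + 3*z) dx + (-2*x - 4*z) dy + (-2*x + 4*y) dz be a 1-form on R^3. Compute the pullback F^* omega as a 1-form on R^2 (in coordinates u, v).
F^* omega = (v*(-3*u^2 + 32*u - 36*v - 54)) du + (9*u^3 - 16*u^2 - 12*u*v - 54*u + 96) dv

Using F^*(f dg) = (f ∘ F) d(g ∘ F), substitute each coordinate x_i by F_i(u, v) in f_i, and replace dx_i by d F_i = (∂F_i/∂u) du + (∂F_i/∂v) dv.
  For the x component: f_1(F) = -3*u^2 + 12*v + 18; d F_1 = (-3*v) du + (-3*u) dv
  For the y component: f_2(F) = 2*v*(3*u - 8); d F_2 = (-2*u) du + (0) dv
  For the z component: f_3(F) = -4*u^2 + 6*u*v + 24; d F_3 = (0) du + (4) dv
Combining and collecting du, dv coefficients:
  coeff of du: v*(-3*u^2 + 32*u - 36*v - 54)
  coeff of dv: 9*u^3 - 16*u^2 - 12*u*v - 54*u + 96
F^* omega = (v*(-3*u^2 + 32*u - 36*v - 54)) du + (9*u^3 - 16*u^2 - 12*u*v - 54*u + 96) dv.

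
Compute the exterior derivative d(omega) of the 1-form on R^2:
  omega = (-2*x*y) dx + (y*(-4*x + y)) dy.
d(omega) = (2*x - 4*y) dx ∧ dy

For a 1-form omega = sum_i f_i dx_i, the exterior derivative is
  d(omega) = sum_{i < j} (∂f_j/∂x_i - ∂f_i/∂x_j) dx_i ∧ dx_j.
  coefficient of dx ∧ dy: ∂f_2/∂x - ∂f_1/∂y = ∂(y*(-4*x + y))/∂x - ∂(-2*x*y)/∂y = 2*x - 4*y
Assembling: d(omega) = (2*x - 4*y) dx ∧ dy.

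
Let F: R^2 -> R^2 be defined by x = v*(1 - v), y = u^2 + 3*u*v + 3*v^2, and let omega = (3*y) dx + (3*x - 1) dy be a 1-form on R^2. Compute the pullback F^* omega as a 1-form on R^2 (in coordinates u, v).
F^* omega = (-6*u*v^2 + 6*u*v - 2*u - 9*v^3 + 9*v^2 - 3*v) du + (-6*u^2*v + 3*u^2 - 27*u*v^2 + 18*u*v - 3*u - 36*v^3 + 27*v^2 - 6*v) dv

Using F^*(f dg) = (f ∘ F) d(g ∘ F), substitute each coordinate x_i by F_i(u, v) in f_i, and replace dx_i by d F_i = (∂F_i/∂u) du + (∂F_i/∂v) dv.
  For the x component: f_1(F) = 3*u^2 + 9*u*v + 9*v^2; d F_1 = (0) du + (1 - 2*v) dv
  For the y component: f_2(F) = -3*v^2 + 3*v - 1; d F_2 = (2*u + 3*v) du + (3*u + 6*v) dv
Combining and collecting du, dv coefficients:
  coeff of du: -6*u*v^2 + 6*u*v - 2*u - 9*v^3 + 9*v^2 - 3*v
  coeff of dv: -6*u^2*v + 3*u^2 - 27*u*v^2 + 18*u*v - 3*u - 36*v^3 + 27*v^2 - 6*v
F^* omega = (-6*u*v^2 + 6*u*v - 2*u - 9*v^3 + 9*v^2 - 3*v) du + (-6*u^2*v + 3*u^2 - 27*u*v^2 + 18*u*v - 3*u - 36*v^3 + 27*v^2 - 6*v) dv.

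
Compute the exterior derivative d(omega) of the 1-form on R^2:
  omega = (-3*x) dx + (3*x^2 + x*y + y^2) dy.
d(omega) = (6*x + y) dx ∧ dy

For a 1-form omega = sum_i f_i dx_i, the exterior derivative is
  d(omega) = sum_{i < j} (∂f_j/∂x_i - ∂f_i/∂x_j) dx_i ∧ dx_j.
  coefficient of dx ∧ dy: ∂f_2/∂x - ∂f_1/∂y = ∂(3*x^2 + x*y + y^2)/∂x - ∂(-3*x)/∂y = 6*x + y
Assembling: d(omega) = (6*x + y) dx ∧ dy.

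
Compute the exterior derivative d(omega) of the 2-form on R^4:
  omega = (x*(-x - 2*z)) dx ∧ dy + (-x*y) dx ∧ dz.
d(omega) = (-x) dx ∧ dy ∧ dz

For a 2-form omega = sum_{i<j} g_{ij} dx_i ∧ dx_j, the exterior derivative is
  d(omega) = sum_{i<j} d(g_{ij}) ∧ dx_i ∧ dx_j = sum_{i<j, k} (∂g_{ij}/∂x_k) dx_k ∧ dx_i ∧ dx_j.
Expand each term, using dx_k ∧ dx_i ∧ dx_j = sgn(permutation) dx_{(a)} ∧ dx_{(b)} ∧ dx_{(c)} with (a < b < c) sorted:
  d(x*(-x - 2*z)) includes (∂/∂z)(x*(-x - 2*z)) dz = (-2*x) dz, which multiplied by dx ∧ dy gives (-2*x) dx ∧ dy ∧ dz
  d(-x*y) includes (∂/∂y)(-x*y) dy = (-x) dy, which multiplied by dx ∧ dz gives (x) dx ∧ dy ∧ dz
Collecting like 3-forms: d(omega) = (-x) dx ∧ dy ∧ dz.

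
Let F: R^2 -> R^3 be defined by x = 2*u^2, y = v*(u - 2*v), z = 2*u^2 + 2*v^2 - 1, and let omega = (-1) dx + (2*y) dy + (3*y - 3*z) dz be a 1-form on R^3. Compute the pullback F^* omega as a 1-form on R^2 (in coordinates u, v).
F^* omega = (-24*u^3 + 12*u^2*v - 46*u*v^2 + 8*u - 4*v^3) du + (2*v*(-11*u^2 - 16*v^2 + 6)) dv

Using F^*(f dg) = (f ∘ F) d(g ∘ F), substitute each coordinate x_i by F_i(u, v) in f_i, and replace dx_i by d F_i = (∂F_i/∂u) du + (∂F_i/∂v) dv.
  For the x component: f_1(F) = -1; d F_1 = (4*u) du + (0) dv
  For the y component: f_2(F) = 2*v*(u - 2*v); d F_2 = (v) du + (u - 4*v) dv
  For the z component: f_3(F) = -6*u^2 + 3*u*v - 12*v^2 + 3; d F_3 = (4*u) du + (4*v) dv
Combining and collecting du, dv coefficients:
  coeff of du: -24*u^3 + 12*u^2*v - 46*u*v^2 + 8*u - 4*v^3
  coeff of dv: 2*v*(-11*u^2 - 16*v^2 + 6)
F^* omega = (-24*u^3 + 12*u^2*v - 46*u*v^2 + 8*u - 4*v^3) du + (2*v*(-11*u^2 - 16*v^2 + 6)) dv.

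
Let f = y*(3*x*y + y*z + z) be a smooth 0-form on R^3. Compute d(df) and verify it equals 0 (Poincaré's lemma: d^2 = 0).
d(df) = 0

Step 1: df = sum_i (∂f/∂x_i) dx_i = (3*y^2) dx + (6*x*y + 2*y*z + z) dy + (y*(y + 1)) dz.
Step 2: Apply d again. Using the 1-form formula, the coefficient of dx ∧ dy in d(df) is ∂^2 f/∂x ∂y - ∂^2 f/∂y ∂x = (6*y) - (6*y) = 0 (equality of mixed partials for smooth f).
Similarly for dx ∧ dz and dy ∧ dz — all coefficients vanish. So d(df) = 0.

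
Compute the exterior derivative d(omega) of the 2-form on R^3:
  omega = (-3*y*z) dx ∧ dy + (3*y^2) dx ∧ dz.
d(omega) = (-9*y) dx ∧ dy ∧ dz

For a 2-form omega = sum_{i<j} g_{ij} dx_i ∧ dx_j, the exterior derivative is
  d(omega) = sum_{i<j} d(g_{ij}) ∧ dx_i ∧ dx_j = sum_{i<j, k} (∂g_{ij}/∂x_k) dx_k ∧ dx_i ∧ dx_j.
Expand each term, using dx_k ∧ dx_i ∧ dx_j = sgn(permutation) dx_{(a)} ∧ dx_{(b)} ∧ dx_{(c)} with (a < b < c) sorted:
  d(-3*y*z) includes (∂/∂z)(-3*y*z) dz = (-3*y) dz, which multiplied by dx ∧ dy gives (-3*y) dx ∧ dy ∧ dz
  d(3*y^2) includes (∂/∂y)(3*y^2) dy = (6*y) dy, which multiplied by dx ∧ dz gives (-6*y) dx ∧ dy ∧ dz
Collecting like 3-forms: d(omega) = (-9*y) dx ∧ dy ∧ dz.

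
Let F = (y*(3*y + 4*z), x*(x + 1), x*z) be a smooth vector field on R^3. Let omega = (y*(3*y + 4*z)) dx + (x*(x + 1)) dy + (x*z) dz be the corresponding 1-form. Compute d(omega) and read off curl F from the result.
d(omega) = (0) dy ∧ dz + (4*y - z) dz ∧ dx + (2*x - 6*y - 4*z + 1) dx ∧ dy; curl F = (0, 4*y - z, 2*x - 6*y - 4*z + 1)

d omega = sum_{i<j} (∂f_j/∂x_i - ∂f_i/∂x_j) dx_i ∧ dx_j. Under the identification (dy ∧ dz, dz ∧ dx, dx ∧ dy) ↔ (e_x, e_y, e_z), the coefficients are exactly the components of curl F. Compute:
  ∂R/∂y - ∂Q/∂z = (0) - (0) = 0
  ∂P/∂z - ∂R/∂x = (4*y) - (z) = 4*y - z
  ∂Q/∂x - ∂P/∂y = (2*x + 1) - (6*y + 4*z) = 2*x - 6*y - 4*z + 1.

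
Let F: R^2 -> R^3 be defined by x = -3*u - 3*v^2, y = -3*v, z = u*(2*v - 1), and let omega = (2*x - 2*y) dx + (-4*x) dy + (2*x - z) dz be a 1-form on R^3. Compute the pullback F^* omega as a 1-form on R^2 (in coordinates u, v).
F^* omega = (-4*u*v^2 - 8*u*v + 23*u - 12*v^3 + 24*v^2 - 18*v) du + (-4*u^2*v - 10*u^2 - 12*u*v^2 + 36*u*v - 36*u + 36*v^3 - 72*v^2) dv

Using F^*(f dg) = (f ∘ F) d(g ∘ F), substitute each coordinate x_i by F_i(u, v) in f_i, and replace dx_i by d F_i = (∂F_i/∂u) du + (∂F_i/∂v) dv.
  For the x component: f_1(F) = -6*u - 6*v^2 + 6*v; d F_1 = (-3) du + (-6*v) dv
  For the y component: f_2(F) = 12*u + 12*v^2; d F_2 = (0) du + (-3) dv
  For the z component: f_3(F) = -2*u*v - 5*u - 6*v^2; d F_3 = (2*v - 1) du + (2*u) dv
Combining and collecting du, dv coefficients:
  coeff of du: -4*u*v^2 - 8*u*v + 23*u - 12*v^3 + 24*v^2 - 18*v
  coeff of dv: -4*u^2*v - 10*u^2 - 12*u*v^2 + 36*u*v - 36*u + 36*v^3 - 72*v^2
F^* omega = (-4*u*v^2 - 8*u*v + 23*u - 12*v^3 + 24*v^2 - 18*v) du + (-4*u^2*v - 10*u^2 - 12*u*v^2 + 36*u*v - 36*u + 36*v^3 - 72*v^2) dv.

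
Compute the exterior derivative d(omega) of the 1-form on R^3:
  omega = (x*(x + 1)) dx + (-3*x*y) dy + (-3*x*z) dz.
d(omega) = (-3*y) dx ∧ dy + (-3*z) dx ∧ dz

For a 1-form omega = sum_i f_i dx_i, the exterior derivative is
  d(omega) = sum_{i < j} (∂f_j/∂x_i - ∂f_i/∂x_j) dx_i ∧ dx_j.
  coefficient of dx ∧ dy: ∂f_2/∂x - ∂f_1/∂y = ∂(-3*x*y)/∂x - ∂(x*(x + 1))/∂y = -3*y
  coefficient of dx ∧ dz: ∂f_3/∂x - ∂f_1/∂z = ∂(-3*x*z)/∂x - ∂(x*(x + 1))/∂z = -3*z
Assembling: d(omega) = (-3*y) dx ∧ dy + (-3*z) dx ∧ dz.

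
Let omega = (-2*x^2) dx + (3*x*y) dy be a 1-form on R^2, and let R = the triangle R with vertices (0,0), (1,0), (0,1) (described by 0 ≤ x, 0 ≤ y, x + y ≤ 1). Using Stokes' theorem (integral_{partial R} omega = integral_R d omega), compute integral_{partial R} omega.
integral_(partial R) omega = 1/2

Stokes: integral_partial_R omega = integral_R d omega with d omega = (∂Q/∂x - ∂P/∂y) dx ∧ dy.
  ∂Q/∂x = 3*y
  ∂P/∂y = 0
  integrand = ∂Q/∂x - ∂P/∂y = 3*y.
Integrating over R: integral_0^1 integral_0^{1-x} (3*y) dy dx = 1/2.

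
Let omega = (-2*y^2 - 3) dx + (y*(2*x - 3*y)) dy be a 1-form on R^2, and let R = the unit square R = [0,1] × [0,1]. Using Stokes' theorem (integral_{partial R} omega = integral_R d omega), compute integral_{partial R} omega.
integral_(partial R) omega = 3

Stokes: integral_partial_R omega = integral_R d omega with d omega = (∂Q/∂x - ∂P/∂y) dx ∧ dy.
  ∂Q/∂x = 2*y
  ∂P/∂y = -4*y
  integrand = ∂Q/∂x - ∂P/∂y = 6*y.
Integrating over R: integral_0^1 integral_0^1 (6*y) dx dy = 3.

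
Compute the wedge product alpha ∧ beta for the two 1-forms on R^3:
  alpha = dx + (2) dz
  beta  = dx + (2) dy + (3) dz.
alpha ∧ beta = (2) dx ∧ dy + (1) dx ∧ dz + (-4) dy ∧ dz

Distribute the wedge, using dx_i ∧ dx_j = -dx_j ∧ dx_i and dx_i ∧ dx_i = 0. For each pair (i, j) with i < j, the coefficient of dx_i ∧ dx_j in alpha ∧ beta is (alpha_i * beta_j - alpha_j * beta_i). Collecting: alpha ∧ beta = (2) dx ∧ dy + (1) dx ∧ dz + (-4) dy ∧ dz.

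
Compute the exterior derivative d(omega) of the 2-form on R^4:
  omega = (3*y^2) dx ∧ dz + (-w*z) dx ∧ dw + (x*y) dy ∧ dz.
d(omega) = (-5*y) dx ∧ dy ∧ dz + (w) dx ∧ dz ∧ dw

For a 2-form omega = sum_{i<j} g_{ij} dx_i ∧ dx_j, the exterior derivative is
  d(omega) = sum_{i<j} d(g_{ij}) ∧ dx_i ∧ dx_j = sum_{i<j, k} (∂g_{ij}/∂x_k) dx_k ∧ dx_i ∧ dx_j.
Expand each term, using dx_k ∧ dx_i ∧ dx_j = sgn(permutation) dx_{(a)} ∧ dx_{(b)} ∧ dx_{(c)} with (a < b < c) sorted:
  d(3*y^2) includes (∂/∂y)(3*y^2) dy = (6*y) dy, which multiplied by dx ∧ dz gives (-6*y) dx ∧ dy ∧ dz
  d(-w*z) includes (∂/∂z)(-w*z) dz = (-w) dz, which multiplied by dx ∧ dw gives (w) dx ∧ dz ∧ dw
  d(x*y) includes (∂/∂x)(x*y) dx = (y) dx, which multiplied by dy ∧ dz gives (y) dx ∧ dy ∧ dz
Collecting like 3-forms: d(omega) = (-5*y) dx ∧ dy ∧ dz + (w) dx ∧ dz ∧ dw.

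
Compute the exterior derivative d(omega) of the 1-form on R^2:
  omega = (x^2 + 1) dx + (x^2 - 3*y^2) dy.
d(omega) = (2*x) dx ∧ dy

For a 1-form omega = sum_i f_i dx_i, the exterior derivative is
  d(omega) = sum_{i < j} (∂f_j/∂x_i - ∂f_i/∂x_j) dx_i ∧ dx_j.
  coefficient of dx ∧ dy: ∂f_2/∂x - ∂f_1/∂y = ∂(x^2 - 3*y^2)/∂x - ∂(x^2 + 1)/∂y = 2*x
Assembling: d(omega) = (2*x) dx ∧ dy.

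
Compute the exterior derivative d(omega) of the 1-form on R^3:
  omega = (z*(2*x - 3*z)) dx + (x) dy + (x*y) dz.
d(omega) = (1) dx ∧ dy + (-2*x + y + 6*z) dx ∧ dz + (x) dy ∧ dz

For a 1-form omega = sum_i f_i dx_i, the exterior derivative is
  d(omega) = sum_{i < j} (∂f_j/∂x_i - ∂f_i/∂x_j) dx_i ∧ dx_j.
  coefficient of dx ∧ dy: ∂f_2/∂x - ∂f_1/∂y = ∂(x)/∂x - ∂(z*(2*x - 3*z))/∂y = 1
  coefficient of dx ∧ dz: ∂f_3/∂x - ∂f_1/∂z = ∂(x*y)/∂x - ∂(z*(2*x - 3*z))/∂z = -2*x + y + 6*z
  coefficient of dy ∧ dz: ∂f_3/∂y - ∂f_2/∂z = ∂(x*y)/∂y - ∂(x)/∂z = x
Assembling: d(omega) = (1) dx ∧ dy + (-2*x + y + 6*z) dx ∧ dz + (x) dy ∧ dz.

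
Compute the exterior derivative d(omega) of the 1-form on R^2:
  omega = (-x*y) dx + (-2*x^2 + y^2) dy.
d(omega) = (-3*x) dx ∧ dy

For a 1-form omega = sum_i f_i dx_i, the exterior derivative is
  d(omega) = sum_{i < j} (∂f_j/∂x_i - ∂f_i/∂x_j) dx_i ∧ dx_j.
  coefficient of dx ∧ dy: ∂f_2/∂x - ∂f_1/∂y = ∂(-2*x^2 + y^2)/∂x - ∂(-x*y)/∂y = -3*x
Assembling: d(omega) = (-3*x) dx ∧ dy.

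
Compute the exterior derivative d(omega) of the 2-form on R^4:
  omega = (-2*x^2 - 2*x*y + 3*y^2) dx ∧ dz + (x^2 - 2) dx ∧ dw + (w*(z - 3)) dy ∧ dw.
d(omega) = (2*x - 6*y) dx ∧ dy ∧ dz + (-w) dy ∧ dz ∧ dw

For a 2-form omega = sum_{i<j} g_{ij} dx_i ∧ dx_j, the exterior derivative is
  d(omega) = sum_{i<j} d(g_{ij}) ∧ dx_i ∧ dx_j = sum_{i<j, k} (∂g_{ij}/∂x_k) dx_k ∧ dx_i ∧ dx_j.
Expand each term, using dx_k ∧ dx_i ∧ dx_j = sgn(permutation) dx_{(a)} ∧ dx_{(b)} ∧ dx_{(c)} with (a < b < c) sorted:
  d(-2*x^2 - 2*x*y + 3*y^2) includes (∂/∂y)(-2*x^2 - 2*x*y + 3*y^2) dy = (-2*x + 6*y) dy, which multiplied by dx ∧ dz gives (2*x - 6*y) dx ∧ dy ∧ dz
  d(w*(z - 3)) includes (∂/∂z)(w*(z - 3)) dz = (w) dz, which multiplied by dy ∧ dw gives (-w) dy ∧ dz ∧ dw
Collecting like 3-forms: d(omega) = (2*x - 6*y) dx ∧ dy ∧ dz + (-w) dy ∧ dz ∧ dw.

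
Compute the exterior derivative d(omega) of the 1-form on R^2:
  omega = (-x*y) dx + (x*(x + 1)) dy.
d(omega) = (3*x + 1) dx ∧ dy

For a 1-form omega = sum_i f_i dx_i, the exterior derivative is
  d(omega) = sum_{i < j} (∂f_j/∂x_i - ∂f_i/∂x_j) dx_i ∧ dx_j.
  coefficient of dx ∧ dy: ∂f_2/∂x - ∂f_1/∂y = ∂(x*(x + 1))/∂x - ∂(-x*y)/∂y = 3*x + 1
Assembling: d(omega) = (3*x + 1) dx ∧ dy.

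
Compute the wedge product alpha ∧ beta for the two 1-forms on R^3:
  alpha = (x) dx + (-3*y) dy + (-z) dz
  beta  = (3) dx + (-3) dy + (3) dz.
alpha ∧ beta = (-3*x + 9*y) dx ∧ dy + (3*x + 3*z) dx ∧ dz + (-9*y - 3*z) dy ∧ dz

Distribute the wedge, using dx_i ∧ dx_j = -dx_j ∧ dx_i and dx_i ∧ dx_i = 0. For each pair (i, j) with i < j, the coefficient of dx_i ∧ dx_j in alpha ∧ beta is (alpha_i * beta_j - alpha_j * beta_i). Collecting: alpha ∧ beta = (-3*x + 9*y) dx ∧ dy + (3*x + 3*z) dx ∧ dz + (-9*y - 3*z) dy ∧ dz.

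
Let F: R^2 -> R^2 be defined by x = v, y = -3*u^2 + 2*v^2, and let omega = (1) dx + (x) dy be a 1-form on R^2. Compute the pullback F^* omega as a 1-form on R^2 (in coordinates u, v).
F^* omega = (-6*u*v) du + (4*v^2 + 1) dv

Using F^*(f dg) = (f ∘ F) d(g ∘ F), substitute each coordinate x_i by F_i(u, v) in f_i, and replace dx_i by d F_i = (∂F_i/∂u) du + (∂F_i/∂v) dv.
  For the x component: f_1(F) = 1; d F_1 = (0) du + (1) dv
  For the y component: f_2(F) = v; d F_2 = (-6*u) du + (4*v) dv
Combining and collecting du, dv coefficients:
  coeff of du: -6*u*v
  coeff of dv: 4*v^2 + 1
F^* omega = (-6*u*v) du + (4*v^2 + 1) dv.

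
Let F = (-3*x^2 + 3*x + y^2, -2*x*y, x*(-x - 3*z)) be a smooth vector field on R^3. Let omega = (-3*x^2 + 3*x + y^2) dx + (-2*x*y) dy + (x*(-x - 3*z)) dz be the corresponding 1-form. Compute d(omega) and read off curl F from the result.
d(omega) = (0) dy ∧ dz + (2*x + 3*z) dz ∧ dx + (-4*y) dx ∧ dy; curl F = (0, 2*x + 3*z, -4*y)

d omega = sum_{i<j} (∂f_j/∂x_i - ∂f_i/∂x_j) dx_i ∧ dx_j. Under the identification (dy ∧ dz, dz ∧ dx, dx ∧ dy) ↔ (e_x, e_y, e_z), the coefficients are exactly the components of curl F. Compute:
  ∂R/∂y - ∂Q/∂z = (0) - (0) = 0
  ∂P/∂z - ∂R/∂x = (0) - (-2*x - 3*z) = 2*x + 3*z
  ∂Q/∂x - ∂P/∂y = (-2*y) - (2*y) = -4*y.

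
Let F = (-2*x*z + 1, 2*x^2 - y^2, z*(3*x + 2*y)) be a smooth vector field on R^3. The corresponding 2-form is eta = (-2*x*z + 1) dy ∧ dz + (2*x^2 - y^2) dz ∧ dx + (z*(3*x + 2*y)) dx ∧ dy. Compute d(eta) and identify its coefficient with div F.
d(eta) = (3*x - 2*z) dx ∧ dy ∧ dz; div F = 3*x - 2*z

For a 2-form in R^3 of the form above, applying d gives a 3-form with coefficient ∂P/∂x + ∂Q/∂y + ∂R/∂z:
  ∂P/∂x = -2*z
  ∂Q/∂y = -2*y
  ∂R/∂z = 3*x + 2*y
Sum = 3*x - 2*z, which is exactly div F.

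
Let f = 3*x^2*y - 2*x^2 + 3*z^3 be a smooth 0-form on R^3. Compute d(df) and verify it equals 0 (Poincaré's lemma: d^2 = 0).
d(df) = 0

Step 1: df = sum_i (∂f/∂x_i) dx_i = (2*x*(3*y - 2)) dx + (3*x^2) dy + (9*z^2) dz.
Step 2: Apply d again. Using the 1-form formula, the coefficient of dx ∧ dy in d(df) is ∂^2 f/∂x ∂y - ∂^2 f/∂y ∂x = (6*x) - (6*x) = 0 (equality of mixed partials for smooth f).
Similarly for dx ∧ dz and dy ∧ dz — all coefficients vanish. So d(df) = 0.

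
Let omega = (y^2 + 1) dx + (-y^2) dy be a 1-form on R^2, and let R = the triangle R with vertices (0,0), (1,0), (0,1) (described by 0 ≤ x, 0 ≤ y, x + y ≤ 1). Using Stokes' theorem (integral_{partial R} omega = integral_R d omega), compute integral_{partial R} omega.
integral_(partial R) omega = -1/3

Stokes: integral_partial_R omega = integral_R d omega with d omega = (∂Q/∂x - ∂P/∂y) dx ∧ dy.
  ∂Q/∂x = 0
  ∂P/∂y = 2*y
  integrand = ∂Q/∂x - ∂P/∂y = -2*y.
Integrating over R: integral_0^1 integral_0^{1-x} (-2*y) dy dx = -1/3.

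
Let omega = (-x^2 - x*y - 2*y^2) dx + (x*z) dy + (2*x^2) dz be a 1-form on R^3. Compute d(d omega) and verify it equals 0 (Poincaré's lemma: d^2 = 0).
d(d omega) = 0

Step 1: d omega = sum_{i<j} (∂f_j/∂x_i - ∂f_i/∂x_j) dx_i ∧ dx_j:
  coeff of dx ∧ dy: x + 4*y + z
  coeff of dx ∧ dz: 4*x
  coeff of dy ∧ dz: -x
Step 2: Apply d again to each 2-form coefficient. The only possible 3-form in R^3 is dx ∧ dy ∧ dz, with coefficient
  ∂(coeff of dy∧dz)/∂x - ∂(coeff of dx∧dz)/∂y + ∂(coeff of dx∧dy)/∂z
  = ∂/∂x (-x) - ∂/∂y (4*x) + ∂/∂z (x + 4*y + z).
Each of these terms simplifies to sums of mixed partials that cancel in pairs. The result is 0 (by equality of mixed partials for smooth functions — Schwarz / Clairaut).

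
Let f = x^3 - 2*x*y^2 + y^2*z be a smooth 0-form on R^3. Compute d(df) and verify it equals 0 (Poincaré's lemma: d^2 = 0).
d(df) = 0

Step 1: df = sum_i (∂f/∂x_i) dx_i = (3*x^2 - 2*y^2) dx + (2*y*(-2*x + z)) dy + (y^2) dz.
Step 2: Apply d again. Using the 1-form formula, the coefficient of dx ∧ dy in d(df) is ∂^2 f/∂x ∂y - ∂^2 f/∂y ∂x = (-4*y) - (-4*y) = 0 (equality of mixed partials for smooth f).
Similarly for dx ∧ dz and dy ∧ dz — all coefficients vanish. So d(df) = 0.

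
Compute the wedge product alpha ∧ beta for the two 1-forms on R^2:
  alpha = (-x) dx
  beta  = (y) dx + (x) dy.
alpha ∧ beta = (-x^2) dx ∧ dy

Distribute the wedge, using dx_i ∧ dx_j = -dx_j ∧ dx_i and dx_i ∧ dx_i = 0. For each pair (i, j) with i < j, the coefficient of dx_i ∧ dx_j in alpha ∧ beta is (alpha_i * beta_j - alpha_j * beta_i). Collecting: alpha ∧ beta = (-x^2) dx ∧ dy.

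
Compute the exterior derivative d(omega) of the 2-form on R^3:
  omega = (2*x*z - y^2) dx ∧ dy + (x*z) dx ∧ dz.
d(omega) = (2*x) dx ∧ dy ∧ dz

For a 2-form omega = sum_{i<j} g_{ij} dx_i ∧ dx_j, the exterior derivative is
  d(omega) = sum_{i<j} d(g_{ij}) ∧ dx_i ∧ dx_j = sum_{i<j, k} (∂g_{ij}/∂x_k) dx_k ∧ dx_i ∧ dx_j.
Expand each term, using dx_k ∧ dx_i ∧ dx_j = sgn(permutation) dx_{(a)} ∧ dx_{(b)} ∧ dx_{(c)} with (a < b < c) sorted:
  d(2*x*z - y^2) includes (∂/∂z)(2*x*z - y^2) dz = (2*x) dz, which multiplied by dx ∧ dy gives (2*x) dx ∧ dy ∧ dz
Collecting like 3-forms: d(omega) = (2*x) dx ∧ dy ∧ dz.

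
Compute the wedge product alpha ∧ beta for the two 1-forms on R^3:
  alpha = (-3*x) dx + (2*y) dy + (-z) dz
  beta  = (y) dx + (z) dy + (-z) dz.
alpha ∧ beta = (-3*x*z - 2*y^2) dx ∧ dy + (z*(3*x + y)) dx ∧ dz + (z*(-2*y + z)) dy ∧ dz

Distribute the wedge, using dx_i ∧ dx_j = -dx_j ∧ dx_i and dx_i ∧ dx_i = 0. For each pair (i, j) with i < j, the coefficient of dx_i ∧ dx_j in alpha ∧ beta is (alpha_i * beta_j - alpha_j * beta_i). Collecting: alpha ∧ beta = (-3*x*z - 2*y^2) dx ∧ dy + (z*(3*x + y)) dx ∧ dz + (z*(-2*y + z)) dy ∧ dz.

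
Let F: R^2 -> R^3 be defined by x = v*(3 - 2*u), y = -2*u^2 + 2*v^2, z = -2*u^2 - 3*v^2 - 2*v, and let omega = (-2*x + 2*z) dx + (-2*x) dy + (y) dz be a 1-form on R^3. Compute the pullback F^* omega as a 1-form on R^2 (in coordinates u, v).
F^* omega = (8*u^3 - 8*u^2*v - 16*u*v^2 + 24*u*v + 12*v^3 + 20*v^2) du + (8*u^3 + 4*u^2*v - 8*u^2 + 28*u*v^2 + 32*u*v - 12*v^3 - 46*v^2 - 30*v) dv

Using F^*(f dg) = (f ∘ F) d(g ∘ F), substitute each coordinate x_i by F_i(u, v) in f_i, and replace dx_i by d F_i = (∂F_i/∂u) du + (∂F_i/∂v) dv.
  For the x component: f_1(F) = -4*u^2 + 4*u*v - 6*v^2 - 10*v; d F_1 = (-2*v) du + (3 - 2*u) dv
  For the y component: f_2(F) = 2*v*(2*u - 3); d F_2 = (-4*u) du + (4*v) dv
  For the z component: f_3(F) = -2*u^2 + 2*v^2; d F_3 = (-4*u) du + (-6*v - 2) dv
Combining and collecting du, dv coefficients:
  coeff of du: 8*u^3 - 8*u^2*v - 16*u*v^2 + 24*u*v + 12*v^3 + 20*v^2
  coeff of dv: 8*u^3 + 4*u^2*v - 8*u^2 + 28*u*v^2 + 32*u*v - 12*v^3 - 46*v^2 - 30*v
F^* omega = (8*u^3 - 8*u^2*v - 16*u*v^2 + 24*u*v + 12*v^3 + 20*v^2) du + (8*u^3 + 4*u^2*v - 8*u^2 + 28*u*v^2 + 32*u*v - 12*v^3 - 46*v^2 - 30*v) dv.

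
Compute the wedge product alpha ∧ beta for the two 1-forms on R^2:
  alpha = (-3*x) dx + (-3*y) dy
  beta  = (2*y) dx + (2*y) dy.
alpha ∧ beta = (6*y*(-x + y)) dx ∧ dy

Distribute the wedge, using dx_i ∧ dx_j = -dx_j ∧ dx_i and dx_i ∧ dx_i = 0. For each pair (i, j) with i < j, the coefficient of dx_i ∧ dx_j in alpha ∧ beta is (alpha_i * beta_j - alpha_j * beta_i). Collecting: alpha ∧ beta = (6*y*(-x + y)) dx ∧ dy.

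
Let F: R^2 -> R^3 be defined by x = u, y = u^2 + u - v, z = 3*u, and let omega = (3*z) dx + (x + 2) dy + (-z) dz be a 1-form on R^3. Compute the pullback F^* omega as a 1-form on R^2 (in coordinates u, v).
F^* omega = (2*u^2 + 5*u + 2) du + (-u - 2) dv

Using F^*(f dg) = (f ∘ F) d(g ∘ F), substitute each coordinate x_i by F_i(u, v) in f_i, and replace dx_i by d F_i = (∂F_i/∂u) du + (∂F_i/∂v) dv.
  For the x component: f_1(F) = 9*u; d F_1 = (1) du + (0) dv
  For the y component: f_2(F) = u + 2; d F_2 = (2*u + 1) du + (-1) dv
  For the z component: f_3(F) = -3*u; d F_3 = (3) du + (0) dv
Combining and collecting du, dv coefficients:
  coeff of du: 2*u^2 + 5*u + 2
  coeff of dv: -u - 2
F^* omega = (2*u^2 + 5*u + 2) du + (-u - 2) dv.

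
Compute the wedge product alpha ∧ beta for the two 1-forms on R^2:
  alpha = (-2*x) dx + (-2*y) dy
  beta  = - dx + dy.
alpha ∧ beta = (-2*x - 2*y) dx ∧ dy

Distribute the wedge, using dx_i ∧ dx_j = -dx_j ∧ dx_i and dx_i ∧ dx_i = 0. For each pair (i, j) with i < j, the coefficient of dx_i ∧ dx_j in alpha ∧ beta is (alpha_i * beta_j - alpha_j * beta_i). Collecting: alpha ∧ beta = (-2*x - 2*y) dx ∧ dy.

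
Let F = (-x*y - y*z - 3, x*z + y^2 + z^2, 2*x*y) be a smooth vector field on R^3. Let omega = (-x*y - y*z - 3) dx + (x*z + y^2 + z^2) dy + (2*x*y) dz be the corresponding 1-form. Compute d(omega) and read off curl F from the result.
d(omega) = (x - 2*z) dy ∧ dz + (-3*y) dz ∧ dx + (x + 2*z) dx ∧ dy; curl F = (x - 2*z, -3*y, x + 2*z)

d omega = sum_{i<j} (∂f_j/∂x_i - ∂f_i/∂x_j) dx_i ∧ dx_j. Under the identification (dy ∧ dz, dz ∧ dx, dx ∧ dy) ↔ (e_x, e_y, e_z), the coefficients are exactly the components of curl F. Compute:
  ∂R/∂y - ∂Q/∂z = (2*x) - (x + 2*z) = x - 2*z
  ∂P/∂z - ∂R/∂x = (-y) - (2*y) = -3*y
  ∂Q/∂x - ∂P/∂y = (z) - (-x - z) = x + 2*z.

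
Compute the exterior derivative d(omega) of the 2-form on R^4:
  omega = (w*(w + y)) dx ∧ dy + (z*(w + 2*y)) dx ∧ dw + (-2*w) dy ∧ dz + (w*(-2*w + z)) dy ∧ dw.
d(omega) = (2*w + y - 2*z) dx ∧ dy ∧ dw + (-w - 2*y) dx ∧ dz ∧ dw + (-w - 2) dy ∧ dz ∧ dw

For a 2-form omega = sum_{i<j} g_{ij} dx_i ∧ dx_j, the exterior derivative is
  d(omega) = sum_{i<j} d(g_{ij}) ∧ dx_i ∧ dx_j = sum_{i<j, k} (∂g_{ij}/∂x_k) dx_k ∧ dx_i ∧ dx_j.
Expand each term, using dx_k ∧ dx_i ∧ dx_j = sgn(permutation) dx_{(a)} ∧ dx_{(b)} ∧ dx_{(c)} with (a < b < c) sorted:
  d(w*(w + y)) includes (∂/∂w)(w*(w + y)) dw = (2*w + y) dw, which multiplied by dx ∧ dy gives (2*w + y) dx ∧ dy ∧ dw
  d(z*(w + 2*y)) includes (∂/∂y)(z*(w + 2*y)) dy = (2*z) dy, which multiplied by dx ∧ dw gives (-2*z) dx ∧ dy ∧ dw
  d(z*(w + 2*y)) includes (∂/∂z)(z*(w + 2*y)) dz = (w + 2*y) dz, which multiplied by dx ∧ dw gives (-w - 2*y) dx ∧ dz ∧ dw
  d(-2*w) includes (∂/∂w)(-2*w) dw = (-2) dw, which multiplied by dy ∧ dz gives (-2) dy ∧ dz ∧ dw
  d(w*(-2*w + z)) includes (∂/∂z)(w*(-2*w + z)) dz = (w) dz, which multiplied by dy ∧ dw gives (-w) dy ∧ dz ∧ dw
Collecting like 3-forms: d(omega) = (2*w + y - 2*z) dx ∧ dy ∧ dw + (-w - 2*y) dx ∧ dz ∧ dw + (-w - 2) dy ∧ dz ∧ dw.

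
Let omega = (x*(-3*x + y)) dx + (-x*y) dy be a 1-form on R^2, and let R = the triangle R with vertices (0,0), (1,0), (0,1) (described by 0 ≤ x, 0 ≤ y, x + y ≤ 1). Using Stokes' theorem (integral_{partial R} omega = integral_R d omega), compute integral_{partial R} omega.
integral_(partial R) omega = -1/3

Stokes: integral_partial_R omega = integral_R d omega with d omega = (∂Q/∂x - ∂P/∂y) dx ∧ dy.
  ∂Q/∂x = -y
  ∂P/∂y = x
  integrand = ∂Q/∂x - ∂P/∂y = -x - y.
Integrating over R: integral_0^1 integral_0^{1-x} (-x - y) dy dx = -1/3.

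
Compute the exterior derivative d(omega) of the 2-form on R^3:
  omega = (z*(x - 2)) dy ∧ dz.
d(omega) = (z) dx ∧ dy ∧ dz

For a 2-form omega = sum_{i<j} g_{ij} dx_i ∧ dx_j, the exterior derivative is
  d(omega) = sum_{i<j} d(g_{ij}) ∧ dx_i ∧ dx_j = sum_{i<j, k} (∂g_{ij}/∂x_k) dx_k ∧ dx_i ∧ dx_j.
Expand each term, using dx_k ∧ dx_i ∧ dx_j = sgn(permutation) dx_{(a)} ∧ dx_{(b)} ∧ dx_{(c)} with (a < b < c) sorted:
  d(z*(x - 2)) includes (∂/∂x)(z*(x - 2)) dx = (z) dx, which multiplied by dy ∧ dz gives (z) dx ∧ dy ∧ dz
Collecting like 3-forms: d(omega) = (z) dx ∧ dy ∧ dz.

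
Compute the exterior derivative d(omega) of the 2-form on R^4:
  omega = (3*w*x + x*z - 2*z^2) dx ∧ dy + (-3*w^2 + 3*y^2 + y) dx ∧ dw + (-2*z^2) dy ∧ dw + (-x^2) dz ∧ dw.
d(omega) = (x - 4*z) dx ∧ dy ∧ dz + (3*x - 6*y - 1) dx ∧ dy ∧ dw + (4*z) dy ∧ dz ∧ dw + (-2*x) dx ∧ dz ∧ dw

For a 2-form omega = sum_{i<j} g_{ij} dx_i ∧ dx_j, the exterior derivative is
  d(omega) = sum_{i<j} d(g_{ij}) ∧ dx_i ∧ dx_j = sum_{i<j, k} (∂g_{ij}/∂x_k) dx_k ∧ dx_i ∧ dx_j.
Expand each term, using dx_k ∧ dx_i ∧ dx_j = sgn(permutation) dx_{(a)} ∧ dx_{(b)} ∧ dx_{(c)} with (a < b < c) sorted:
  d(3*w*x + x*z - 2*z^2) includes (∂/∂z)(3*w*x + x*z - 2*z^2) dz = (x - 4*z) dz, which multiplied by dx ∧ dy gives (x - 4*z) dx ∧ dy ∧ dz
  d(3*w*x + x*z - 2*z^2) includes (∂/∂w)(3*w*x + x*z - 2*z^2) dw = (3*x) dw, which multiplied by dx ∧ dy gives (3*x) dx ∧ dy ∧ dw
  d(-3*w^2 + 3*y^2 + y) includes (∂/∂y)(-3*w^2 + 3*y^2 + y) dy = (6*y + 1) dy, which multiplied by dx ∧ dw gives (-6*y - 1) dx ∧ dy ∧ dw
  d(-2*z^2) includes (∂/∂z)(-2*z^2) dz = (-4*z) dz, which multiplied by dy ∧ dw gives (4*z) dy ∧ dz ∧ dw
  d(-x^2) includes (∂/∂x)(-x^2) dx = (-2*x) dx, which multiplied by dz ∧ dw gives (-2*x) dx ∧ dz ∧ dw
Collecting like 3-forms: d(omega) = (x - 4*z) dx ∧ dy ∧ dz + (3*x - 6*y - 1) dx ∧ dy ∧ dw + (4*z) dy ∧ dz ∧ dw + (-2*x) dx ∧ dz ∧ dw.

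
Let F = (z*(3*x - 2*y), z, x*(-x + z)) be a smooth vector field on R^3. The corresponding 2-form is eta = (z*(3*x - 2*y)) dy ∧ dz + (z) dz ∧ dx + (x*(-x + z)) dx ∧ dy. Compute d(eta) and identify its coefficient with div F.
d(eta) = (x + 3*z) dx ∧ dy ∧ dz; div F = x + 3*z

For a 2-form in R^3 of the form above, applying d gives a 3-form with coefficient ∂P/∂x + ∂Q/∂y + ∂R/∂z:
  ∂P/∂x = 3*z
  ∂Q/∂y = 0
  ∂R/∂z = x
Sum = x + 3*z, which is exactly div F.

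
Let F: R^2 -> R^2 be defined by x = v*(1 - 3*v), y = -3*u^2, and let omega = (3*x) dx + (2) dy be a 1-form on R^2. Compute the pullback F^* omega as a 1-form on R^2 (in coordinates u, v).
F^* omega = (-12*u) du + (3*v*(18*v^2 - 9*v + 1)) dv

Using F^*(f dg) = (f ∘ F) d(g ∘ F), substitute each coordinate x_i by F_i(u, v) in f_i, and replace dx_i by d F_i = (∂F_i/∂u) du + (∂F_i/∂v) dv.
  For the x component: f_1(F) = 3*v*(1 - 3*v); d F_1 = (0) du + (1 - 6*v) dv
  For the y component: f_2(F) = 2; d F_2 = (-6*u) du + (0) dv
Combining and collecting du, dv coefficients:
  coeff of du: -12*u
  coeff of dv: 3*v*(18*v^2 - 9*v + 1)
F^* omega = (-12*u) du + (3*v*(18*v^2 - 9*v + 1)) dv.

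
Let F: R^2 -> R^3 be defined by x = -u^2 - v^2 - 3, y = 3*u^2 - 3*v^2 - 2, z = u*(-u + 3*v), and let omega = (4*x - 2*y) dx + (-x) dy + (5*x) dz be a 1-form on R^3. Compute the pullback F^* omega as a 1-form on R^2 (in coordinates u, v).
F^* omega = (36*u^3 - 15*u^2*v + 12*u*v^2 + 64*u - 15*v^3 - 45*v) du + (-15*u^3 + 14*u^2*v - 15*u*v^2 - 45*u - 10*v^3 - 2*v) dv

Using F^*(f dg) = (f ∘ F) d(g ∘ F), substitute each coordinate x_i by F_i(u, v) in f_i, and replace dx_i by d F_i = (∂F_i/∂u) du + (∂F_i/∂v) dv.
  For the x component: f_1(F) = -10*u^2 + 2*v^2 - 8; d F_1 = (-2*u) du + (-2*v) dv
  For the y component: f_2(F) = u^2 + v^2 + 3; d F_2 = (6*u) du + (-6*v) dv
  For the z component: f_3(F) = -5*u^2 - 5*v^2 - 15; d F_3 = (-2*u + 3*v) du + (3*u) dv
Combining and collecting du, dv coefficients:
  coeff of du: 36*u^3 - 15*u^2*v + 12*u*v^2 + 64*u - 15*v^3 - 45*v
  coeff of dv: -15*u^3 + 14*u^2*v - 15*u*v^2 - 45*u - 10*v^3 - 2*v
F^* omega = (36*u^3 - 15*u^2*v + 12*u*v^2 + 64*u - 15*v^3 - 45*v) du + (-15*u^3 + 14*u^2*v - 15*u*v^2 - 45*u - 10*v^3 - 2*v) dv.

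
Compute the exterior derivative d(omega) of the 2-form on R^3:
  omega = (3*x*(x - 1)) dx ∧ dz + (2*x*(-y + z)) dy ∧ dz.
d(omega) = (-2*y + 2*z) dx ∧ dy ∧ dz

For a 2-form omega = sum_{i<j} g_{ij} dx_i ∧ dx_j, the exterior derivative is
  d(omega) = sum_{i<j} d(g_{ij}) ∧ dx_i ∧ dx_j = sum_{i<j, k} (∂g_{ij}/∂x_k) dx_k ∧ dx_i ∧ dx_j.
Expand each term, using dx_k ∧ dx_i ∧ dx_j = sgn(permutation) dx_{(a)} ∧ dx_{(b)} ∧ dx_{(c)} with (a < b < c) sorted:
  d(2*x*(-y + z)) includes (∂/∂x)(2*x*(-y + z)) dx = (-2*y + 2*z) dx, which multiplied by dy ∧ dz gives (-2*y + 2*z) dx ∧ dy ∧ dz
Collecting like 3-forms: d(omega) = (-2*y + 2*z) dx ∧ dy ∧ dz.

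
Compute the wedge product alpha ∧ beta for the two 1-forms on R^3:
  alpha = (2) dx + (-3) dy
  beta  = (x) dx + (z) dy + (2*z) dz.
alpha ∧ beta = (3*x + 2*z) dx ∧ dy + (4*z) dx ∧ dz + (-6*z) dy ∧ dz

Distribute the wedge, using dx_i ∧ dx_j = -dx_j ∧ dx_i and dx_i ∧ dx_i = 0. For each pair (i, j) with i < j, the coefficient of dx_i ∧ dx_j in alpha ∧ beta is (alpha_i * beta_j - alpha_j * beta_i). Collecting: alpha ∧ beta = (3*x + 2*z) dx ∧ dy + (4*z) dx ∧ dz + (-6*z) dy ∧ dz.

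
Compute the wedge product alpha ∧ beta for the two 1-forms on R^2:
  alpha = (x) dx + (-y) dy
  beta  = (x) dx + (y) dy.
alpha ∧ beta = (2*x*y) dx ∧ dy

Distribute the wedge, using dx_i ∧ dx_j = -dx_j ∧ dx_i and dx_i ∧ dx_i = 0. For each pair (i, j) with i < j, the coefficient of dx_i ∧ dx_j in alpha ∧ beta is (alpha_i * beta_j - alpha_j * beta_i). Collecting: alpha ∧ beta = (2*x*y) dx ∧ dy.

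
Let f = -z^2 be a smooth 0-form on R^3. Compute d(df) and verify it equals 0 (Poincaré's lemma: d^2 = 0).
d(df) = 0

Step 1: df = sum_i (∂f/∂x_i) dx_i = (0) dx + (0) dy + (-2*z) dz.
Step 2: Apply d again. Using the 1-form formula, the coefficient of dx ∧ dy in d(df) is ∂^2 f/∂x ∂y - ∂^2 f/∂y ∂x = (0) - (0) = 0 (equality of mixed partials for smooth f).
Similarly for dx ∧ dz and dy ∧ dz — all coefficients vanish. So d(df) = 0.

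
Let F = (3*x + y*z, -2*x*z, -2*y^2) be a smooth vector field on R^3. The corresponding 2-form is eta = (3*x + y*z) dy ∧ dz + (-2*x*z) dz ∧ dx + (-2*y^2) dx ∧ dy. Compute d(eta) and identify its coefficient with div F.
d(eta) = (3) dx ∧ dy ∧ dz; div F = 3

For a 2-form in R^3 of the form above, applying d gives a 3-form with coefficient ∂P/∂x + ∂Q/∂y + ∂R/∂z:
  ∂P/∂x = 3
  ∂Q/∂y = 0
  ∂R/∂z = 0
Sum = 3, which is exactly div F.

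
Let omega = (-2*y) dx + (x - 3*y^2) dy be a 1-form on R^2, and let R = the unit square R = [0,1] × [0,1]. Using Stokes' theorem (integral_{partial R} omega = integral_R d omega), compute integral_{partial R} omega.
integral_(partial R) omega = 3

Stokes: integral_partial_R omega = integral_R d omega with d omega = (∂Q/∂x - ∂P/∂y) dx ∧ dy.
  ∂Q/∂x = 1
  ∂P/∂y = -2
  integrand = ∂Q/∂x - ∂P/∂y = 3.
Integrating over R: integral_0^1 integral_0^1 (3) dx dy = 3.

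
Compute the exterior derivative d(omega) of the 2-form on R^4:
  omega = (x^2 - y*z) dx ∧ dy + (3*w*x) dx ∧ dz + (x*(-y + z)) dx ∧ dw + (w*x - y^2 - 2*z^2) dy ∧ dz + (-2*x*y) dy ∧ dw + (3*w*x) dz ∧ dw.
d(omega) = (w - y) dx ∧ dy ∧ dz + (3*w + 2*x) dx ∧ dz ∧ dw + (x - 2*y) dx ∧ dy ∧ dw + (x) dy ∧ dz ∧ dw

For a 2-form omega = sum_{i<j} g_{ij} dx_i ∧ dx_j, the exterior derivative is
  d(omega) = sum_{i<j} d(g_{ij}) ∧ dx_i ∧ dx_j = sum_{i<j, k} (∂g_{ij}/∂x_k) dx_k ∧ dx_i ∧ dx_j.
Expand each term, using dx_k ∧ dx_i ∧ dx_j = sgn(permutation) dx_{(a)} ∧ dx_{(b)} ∧ dx_{(c)} with (a < b < c) sorted:
  d(x^2 - y*z) includes (∂/∂z)(x^2 - y*z) dz = (-y) dz, which multiplied by dx ∧ dy gives (-y) dx ∧ dy ∧ dz
  d(3*w*x) includes (∂/∂w)(3*w*x) dw = (3*x) dw, which multiplied by dx ∧ dz gives (3*x) dx ∧ dz ∧ dw
  d(x*(-y + z)) includes (∂/∂y)(x*(-y + z)) dy = (-x) dy, which multiplied by dx ∧ dw gives (x) dx ∧ dy ∧ dw
  d(x*(-y + z)) includes (∂/∂z)(x*(-y + z)) dz = (x) dz, which multiplied by dx ∧ dw gives (-x) dx ∧ dz ∧ dw
  d(w*x - y^2 - 2*z^2) includes (∂/∂x)(w*x - y^2 - 2*z^2) dx = (w) dx, which multiplied by dy ∧ dz gives (w) dx ∧ dy ∧ dz
  d(w*x - y^2 - 2*z^2) includes (∂/∂w)(w*x - y^2 - 2*z^2) dw = (x) dw, which multiplied by dy ∧ dz gives (x) dy ∧ dz ∧ dw
  d(-2*x*y) includes (∂/∂x)(-2*x*y) dx = (-2*y) dx, which multiplied by dy ∧ dw gives (-2*y) dx ∧ dy ∧ dw
  d(3*w*x) includes (∂/∂x)(3*w*x) dx = (3*w) dx, which multiplied by dz ∧ dw gives (3*w) dx ∧ dz ∧ dw
Collecting like 3-forms: d(omega) = (w - y) dx ∧ dy ∧ dz + (3*w + 2*x) dx ∧ dz ∧ dw + (x - 2*y) dx ∧ dy ∧ dw + (x) dy ∧ dz ∧ dw.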